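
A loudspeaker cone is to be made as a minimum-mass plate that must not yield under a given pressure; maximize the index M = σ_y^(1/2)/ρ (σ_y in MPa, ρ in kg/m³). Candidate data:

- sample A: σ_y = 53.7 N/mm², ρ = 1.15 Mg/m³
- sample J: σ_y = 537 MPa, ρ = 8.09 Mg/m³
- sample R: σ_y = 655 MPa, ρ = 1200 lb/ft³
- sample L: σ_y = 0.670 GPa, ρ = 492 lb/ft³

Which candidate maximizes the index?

sample A

Convert each candidate to consistent units, then evaluate M:
  sample A: σ_y = 53.70 MPa, ρ = 1150 kg/m³
  sample J: σ_y = 537.0 MPa, ρ = 8090 kg/m³
  sample R: σ_y = 655.0 MPa, ρ = 19220 kg/m³
  sample L: σ_y = 670.0 MPa, ρ = 7881 kg/m³
  sample A: M = 6.37×10⁻³
  sample L: M = 3.28×10⁻³
  sample J: M = 2.86×10⁻³
  sample R: M = 1.33×10⁻³
Sample A has the largest M.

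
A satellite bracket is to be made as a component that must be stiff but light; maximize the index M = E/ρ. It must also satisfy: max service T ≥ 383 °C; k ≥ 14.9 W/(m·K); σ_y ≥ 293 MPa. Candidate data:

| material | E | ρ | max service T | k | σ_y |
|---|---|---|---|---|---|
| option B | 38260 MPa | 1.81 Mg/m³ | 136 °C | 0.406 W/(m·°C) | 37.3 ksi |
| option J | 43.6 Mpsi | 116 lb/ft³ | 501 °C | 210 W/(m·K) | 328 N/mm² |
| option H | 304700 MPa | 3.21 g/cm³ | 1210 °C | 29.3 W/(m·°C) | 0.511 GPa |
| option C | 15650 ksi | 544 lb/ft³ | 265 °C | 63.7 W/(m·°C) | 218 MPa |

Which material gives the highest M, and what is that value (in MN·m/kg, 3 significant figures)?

Screen on constraints: max service T ≥ 383 °C; k ≥ 14.9 W/(m·K); σ_y ≥ 293 MPa. Survivors: option J, option H.
In SI units:
  option J: E = 300.6 GPa, ρ = 1858 kg/m³
  option H: E = 304.7 GPa, ρ = 3210 kg/m³
  option J: M = 162 MN·m/kg
  option H: M = 94.9 MN·m/kg
Option J has the largest M.

option J, M = 162 MN·m/kg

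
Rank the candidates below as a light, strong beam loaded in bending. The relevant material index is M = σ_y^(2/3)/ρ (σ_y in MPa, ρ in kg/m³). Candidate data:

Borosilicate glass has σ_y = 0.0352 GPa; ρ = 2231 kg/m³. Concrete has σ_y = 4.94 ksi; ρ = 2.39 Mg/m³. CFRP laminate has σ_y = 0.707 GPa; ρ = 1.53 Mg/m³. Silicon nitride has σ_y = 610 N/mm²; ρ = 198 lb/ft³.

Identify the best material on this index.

Convert each candidate to consistent units, then evaluate M:
  borosilicate glass: σ_y = 35.20 MPa, ρ = 2231 kg/m³
  concrete: σ_y = 34.06 MPa, ρ = 2390 kg/m³
  CFRP laminate: σ_y = 707.0 MPa, ρ = 1530 kg/m³
  silicon nitride: σ_y = 610.0 MPa, ρ = 3172 kg/m³
  CFRP laminate: M = 51.9×10⁻³
  silicon nitride: M = 22.7×10⁻³
  borosilicate glass: M = 4.81×10⁻³
  concrete: M = 4.40×10⁻³
The maximum is for CFRP laminate.

CFRP laminate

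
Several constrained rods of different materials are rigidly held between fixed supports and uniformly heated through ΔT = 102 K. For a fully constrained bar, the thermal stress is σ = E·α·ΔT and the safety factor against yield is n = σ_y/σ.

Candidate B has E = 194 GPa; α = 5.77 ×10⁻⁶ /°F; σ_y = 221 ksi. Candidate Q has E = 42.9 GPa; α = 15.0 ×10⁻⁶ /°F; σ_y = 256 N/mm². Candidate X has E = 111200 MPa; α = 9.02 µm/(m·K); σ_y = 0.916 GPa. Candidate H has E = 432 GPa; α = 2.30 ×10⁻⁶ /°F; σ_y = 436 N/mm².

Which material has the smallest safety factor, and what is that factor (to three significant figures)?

candidate Q, n = 2.17

Per material, after unit conversion:
  candidate B: E = 194.0, α = 10.4, σ_y = 1524 → σ = 206 MPa, n = 7.41
  candidate Q: E = 42.90, α = 27.0, σ_y = 256.0 → σ = 118 MPa, n = 2.17
  candidate X: E = 111.2, α = 9.02, σ_y = 916.0 → σ = 102 MPa, n = 8.95
  candidate H: E = 432.0, α = 4.14, σ_y = 436.0 → σ = 182 MPa, n = 2.39
Smallest n: candidate Q with n = 2.17.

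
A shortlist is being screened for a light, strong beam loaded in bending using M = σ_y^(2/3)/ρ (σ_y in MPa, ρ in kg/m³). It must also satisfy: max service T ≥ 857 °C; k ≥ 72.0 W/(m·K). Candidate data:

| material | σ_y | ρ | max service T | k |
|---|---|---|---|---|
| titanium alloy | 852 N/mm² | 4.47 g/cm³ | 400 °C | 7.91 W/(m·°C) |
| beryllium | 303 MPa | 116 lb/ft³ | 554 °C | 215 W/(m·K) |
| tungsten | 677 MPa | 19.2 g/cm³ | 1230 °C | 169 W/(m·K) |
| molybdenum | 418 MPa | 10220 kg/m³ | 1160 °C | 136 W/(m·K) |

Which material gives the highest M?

Screen on constraints: max service T ≥ 857 °C; k ≥ 72.0 W/(m·K). Survivors: tungsten, molybdenum.
Convert each candidate to consistent units, then evaluate M:
  tungsten: σ_y = 677.0 MPa, ρ = 19200 kg/m³
  molybdenum: σ_y = 418.0 MPa, ρ = 10220 kg/m³
  molybdenum: M = 5.47×10⁻³
  tungsten: M = 4.02×10⁻³
Molybdenum has the largest M.

molybdenum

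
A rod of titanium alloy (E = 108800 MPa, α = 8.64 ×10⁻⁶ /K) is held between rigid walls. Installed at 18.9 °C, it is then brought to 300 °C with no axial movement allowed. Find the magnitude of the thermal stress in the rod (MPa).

264 MPa

E = 108800 MPa = 108.8 GPa.
ΔT = 281.1 K. Constrained thermal stress σ = E·α·ΔT = 108.8×10³ MPa × 8.64×10⁻⁶ × 281.1 = 264 MPa (compressive).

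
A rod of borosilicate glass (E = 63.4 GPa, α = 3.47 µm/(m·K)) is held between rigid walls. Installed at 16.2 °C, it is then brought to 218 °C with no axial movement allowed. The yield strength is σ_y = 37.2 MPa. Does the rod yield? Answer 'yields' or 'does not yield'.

ΔT = 201.8 K. Constrained thermal stress σ = E·α·ΔT = 63.40×10³ MPa × 3.47×10⁻⁶ × 201.8 = 44.4 MPa (compressive).
Compare to σ_y = 37.2 MPa: σ ≥ σ_y, so it yields.

yields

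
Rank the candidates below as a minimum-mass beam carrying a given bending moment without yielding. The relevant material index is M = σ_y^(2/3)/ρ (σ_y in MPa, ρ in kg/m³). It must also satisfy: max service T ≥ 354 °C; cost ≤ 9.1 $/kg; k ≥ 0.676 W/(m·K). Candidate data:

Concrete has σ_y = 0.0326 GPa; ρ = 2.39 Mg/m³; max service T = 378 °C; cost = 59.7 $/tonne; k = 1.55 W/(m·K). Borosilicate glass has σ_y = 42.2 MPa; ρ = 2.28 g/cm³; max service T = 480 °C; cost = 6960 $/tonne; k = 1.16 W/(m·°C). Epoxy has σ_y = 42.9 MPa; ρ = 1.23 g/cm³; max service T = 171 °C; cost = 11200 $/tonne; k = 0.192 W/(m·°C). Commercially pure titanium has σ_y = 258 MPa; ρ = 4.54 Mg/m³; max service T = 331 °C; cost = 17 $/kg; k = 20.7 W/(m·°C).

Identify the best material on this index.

borosilicate glass

Screen on constraints: max service T ≥ 354 °C; cost ≤ 9.1 $/kg; k ≥ 0.676 W/(m·K). Survivors: concrete, borosilicate glass.
Putting every candidate on a common basis:
  concrete: σ_y = 32.60 MPa, ρ = 2390 kg/m³
  borosilicate glass: σ_y = 42.20 MPa, ρ = 2280 kg/m³
  borosilicate glass: M = 5.32×10⁻³
  concrete: M = 4.27×10⁻³
The maximum is for borosilicate glass.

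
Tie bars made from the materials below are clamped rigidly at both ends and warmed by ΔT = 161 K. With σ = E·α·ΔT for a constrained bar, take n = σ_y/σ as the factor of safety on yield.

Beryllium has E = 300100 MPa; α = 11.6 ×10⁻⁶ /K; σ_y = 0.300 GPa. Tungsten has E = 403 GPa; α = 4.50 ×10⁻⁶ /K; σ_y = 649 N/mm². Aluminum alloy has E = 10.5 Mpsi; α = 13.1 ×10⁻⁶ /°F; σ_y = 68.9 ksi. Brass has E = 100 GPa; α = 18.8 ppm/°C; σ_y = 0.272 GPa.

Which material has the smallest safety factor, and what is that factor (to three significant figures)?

beryllium, n = 0.535

With everything in SI (GPa, ×10⁻⁶/K, MPa):
  beryllium: E = 300.1, α = 11.6, σ_y = 300.0 → σ = 560 MPa, n = 0.535
  tungsten: E = 403.0, α = 4.50, σ_y = 649.0 → σ = 292 MPa, n = 2.22
  aluminum alloy: E = 72.39, α = 23.6, σ_y = 475.0 → σ = 275 MPa, n = 1.73
  brass: E = 100.0, α = 18.8, σ_y = 272.0 → σ = 303 MPa, n = 0.899
The minimum is beryllium at n = 0.535.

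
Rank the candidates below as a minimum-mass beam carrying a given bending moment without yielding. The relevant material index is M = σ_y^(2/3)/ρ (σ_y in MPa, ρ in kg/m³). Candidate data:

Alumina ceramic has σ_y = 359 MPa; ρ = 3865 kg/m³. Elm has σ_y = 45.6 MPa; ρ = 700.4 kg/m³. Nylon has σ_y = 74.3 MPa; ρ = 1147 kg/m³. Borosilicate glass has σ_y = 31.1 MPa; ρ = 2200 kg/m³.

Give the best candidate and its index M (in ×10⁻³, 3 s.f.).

Computing M directly (units already consistent):
  elm: M = 18.2×10⁻³
  nylon: M = 15.4×10⁻³
  alumina ceramic: M = 13.1×10⁻³
  borosilicate glass: M = 4.50×10⁻³
The maximum is for elm.

elm, M = 18.2×10⁻³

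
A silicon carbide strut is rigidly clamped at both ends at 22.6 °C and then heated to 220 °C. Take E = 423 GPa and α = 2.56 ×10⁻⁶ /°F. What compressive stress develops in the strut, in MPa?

385 MPa

α = 2.56×10⁻⁶/°F × 9/5 = 4.61×10⁻⁶/K.
ΔT = 197.4 K. Constrained thermal stress σ = E·α·ΔT = 423.0×10³ MPa × 4.61×10⁻⁶ × 197.4 = 385 MPa (compressive).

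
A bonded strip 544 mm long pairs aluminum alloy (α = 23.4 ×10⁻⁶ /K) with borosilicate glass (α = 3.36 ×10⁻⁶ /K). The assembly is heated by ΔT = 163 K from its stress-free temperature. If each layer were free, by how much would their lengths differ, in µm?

1780 µm

Δα = |23.4 − 3.36|×10⁻⁶/K = 20.0×10⁻⁶/K.
ΔL_mismatch = Δα·L·ΔT = 20.0×10⁻⁶ × 544.0 mm × 163.0 K = 1780 µm.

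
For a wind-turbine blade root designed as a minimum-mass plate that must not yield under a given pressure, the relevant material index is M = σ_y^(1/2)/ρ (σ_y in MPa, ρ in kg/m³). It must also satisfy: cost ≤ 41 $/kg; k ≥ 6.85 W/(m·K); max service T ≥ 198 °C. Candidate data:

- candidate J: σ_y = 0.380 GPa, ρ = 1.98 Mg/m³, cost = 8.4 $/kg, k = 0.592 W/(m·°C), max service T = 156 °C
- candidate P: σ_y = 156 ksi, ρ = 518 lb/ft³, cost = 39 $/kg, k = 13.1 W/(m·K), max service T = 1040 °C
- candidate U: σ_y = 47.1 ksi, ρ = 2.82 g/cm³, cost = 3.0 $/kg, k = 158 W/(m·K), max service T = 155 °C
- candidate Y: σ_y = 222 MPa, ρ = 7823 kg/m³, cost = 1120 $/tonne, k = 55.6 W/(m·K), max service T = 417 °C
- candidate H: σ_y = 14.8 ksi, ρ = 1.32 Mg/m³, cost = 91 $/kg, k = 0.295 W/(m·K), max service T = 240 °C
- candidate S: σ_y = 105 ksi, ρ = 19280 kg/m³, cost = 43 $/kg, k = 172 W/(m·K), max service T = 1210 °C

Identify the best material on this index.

candidate P

Screen on constraints: cost ≤ 41 $/kg; k ≥ 6.85 W/(m·K); max service T ≥ 198 °C. Survivors: candidate P, candidate Y.
After converting to SI:
  candidate P: σ_y = 1076 MPa, ρ = 8298 kg/m³
  candidate Y: σ_y = 222.0 MPa, ρ = 7823 kg/m³
  candidate P: M = 3.95×10⁻³
  candidate Y: M = 1.90×10⁻³
Candidate P has the largest M.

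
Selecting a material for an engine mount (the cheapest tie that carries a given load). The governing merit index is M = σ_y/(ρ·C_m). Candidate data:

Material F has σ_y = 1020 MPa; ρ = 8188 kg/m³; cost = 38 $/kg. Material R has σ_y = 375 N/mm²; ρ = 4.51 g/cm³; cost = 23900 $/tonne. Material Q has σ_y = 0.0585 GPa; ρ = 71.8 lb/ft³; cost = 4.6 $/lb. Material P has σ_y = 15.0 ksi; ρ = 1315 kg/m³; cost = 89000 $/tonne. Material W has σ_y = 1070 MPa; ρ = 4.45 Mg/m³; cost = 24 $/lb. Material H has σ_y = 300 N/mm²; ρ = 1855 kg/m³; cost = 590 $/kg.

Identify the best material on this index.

material Q

Normalizing units and computing the index:
  material F: σ_y = 1020 MPa, ρ = 8188 kg/m³, cost = 38.00 $/kg
  material R: σ_y = 375.0 MPa, ρ = 4510 kg/m³, cost = 23.90 $/kg
  material Q: σ_y = 58.50 MPa, ρ = 1150 kg/m³, cost = 10.14 $/kg
  material P: σ_y = 103.4 MPa, ρ = 1315 kg/m³, cost = 89.00 $/kg
  material W: σ_y = 1070 MPa, ρ = 4450 kg/m³, cost = 52.91 $/kg
  material H: σ_y = 300.0 MPa, ρ = 1855 kg/m³, cost = 590.0 $/kg
  material Q: M = 5.02 kN·m per $
  material W: M = 4.54 kN·m per $
  material R: M = 3.48 kN·m per $
  material F: M = 3.28 kN·m per $
  material P: M = 0.884 kN·m per $
  material H: M = 0.274 kN·m per $
Material Q has the largest M.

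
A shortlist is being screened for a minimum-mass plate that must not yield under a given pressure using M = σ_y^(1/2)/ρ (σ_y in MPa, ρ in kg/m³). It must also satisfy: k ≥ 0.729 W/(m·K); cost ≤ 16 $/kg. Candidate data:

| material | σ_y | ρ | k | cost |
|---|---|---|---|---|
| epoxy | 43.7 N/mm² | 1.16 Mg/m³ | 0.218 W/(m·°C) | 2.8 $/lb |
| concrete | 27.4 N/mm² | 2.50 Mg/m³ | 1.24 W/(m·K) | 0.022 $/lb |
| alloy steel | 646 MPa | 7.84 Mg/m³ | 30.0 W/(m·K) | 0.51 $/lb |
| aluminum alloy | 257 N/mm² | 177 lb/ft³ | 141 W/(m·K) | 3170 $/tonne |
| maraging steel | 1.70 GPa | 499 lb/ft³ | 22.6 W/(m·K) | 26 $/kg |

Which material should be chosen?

aluminum alloy

Screen on constraints: k ≥ 0.729 W/(m·K); cost ≤ 16 $/kg. Survivors: concrete, alloy steel, aluminum alloy.
Putting every candidate on a common basis:
  concrete: σ_y = 27.40 MPa, ρ = 2500 kg/m³
  alloy steel: σ_y = 646.0 MPa, ρ = 7840 kg/m³
  aluminum alloy: σ_y = 257.0 MPa, ρ = 2835 kg/m³
  aluminum alloy: M = 5.65×10⁻³
  alloy steel: M = 3.24×10⁻³
  concrete: M = 2.09×10⁻³
Aluminum alloy has the largest M.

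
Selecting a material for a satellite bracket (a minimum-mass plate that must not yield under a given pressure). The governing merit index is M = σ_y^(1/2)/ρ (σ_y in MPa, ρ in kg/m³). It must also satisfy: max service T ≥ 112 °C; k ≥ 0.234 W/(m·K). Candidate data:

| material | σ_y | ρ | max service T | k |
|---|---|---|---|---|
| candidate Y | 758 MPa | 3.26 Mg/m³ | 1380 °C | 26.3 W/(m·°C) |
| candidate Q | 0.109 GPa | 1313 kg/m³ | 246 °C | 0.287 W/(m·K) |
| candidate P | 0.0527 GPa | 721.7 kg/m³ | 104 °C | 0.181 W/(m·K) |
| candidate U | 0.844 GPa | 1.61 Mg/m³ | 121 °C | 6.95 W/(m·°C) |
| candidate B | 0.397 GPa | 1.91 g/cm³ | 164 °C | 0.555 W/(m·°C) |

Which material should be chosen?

Screen on constraints: max service T ≥ 112 °C; k ≥ 0.234 W/(m·K). Survivors: candidate Y, candidate Q, candidate U, candidate B.
Putting every candidate on a common basis:
  candidate Y: σ_y = 758.0 MPa, ρ = 3260 kg/m³
  candidate Q: σ_y = 109.0 MPa, ρ = 1313 kg/m³
  candidate U: σ_y = 844.0 MPa, ρ = 1610 kg/m³
  candidate B: σ_y = 397.0 MPa, ρ = 1910 kg/m³
  candidate U: M = 18.0×10⁻³
  candidate B: M = 10.4×10⁻³
  candidate Y: M = 8.45×10⁻³
  candidate Q: M = 7.95×10⁻³
Highest index: candidate U.

candidate U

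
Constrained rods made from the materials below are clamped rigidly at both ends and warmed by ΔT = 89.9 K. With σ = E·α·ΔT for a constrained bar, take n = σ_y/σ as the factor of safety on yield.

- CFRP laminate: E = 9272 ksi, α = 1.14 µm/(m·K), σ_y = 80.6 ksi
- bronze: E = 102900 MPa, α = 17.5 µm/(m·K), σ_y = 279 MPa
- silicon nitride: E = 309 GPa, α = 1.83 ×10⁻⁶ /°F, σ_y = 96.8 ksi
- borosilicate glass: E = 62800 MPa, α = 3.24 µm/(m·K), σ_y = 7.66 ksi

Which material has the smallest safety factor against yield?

bronze

Per material, after unit conversion:
  CFRP laminate: E = 63.93, α = 1.14, σ_y = 555.7 → σ = 6.55 MPa, n = 84.8
  bronze: E = 102.9, α = 17.5, σ_y = 279.0 → σ = 162 MPa, n = 1.72
  silicon nitride: E = 309.0, α = 3.29, σ_y = 667.4 → σ = 91.5 MPa, n = 7.29
  borosilicate glass: E = 62.80, α = 3.24, σ_y = 52.81 → σ = 18.3 MPa, n = 2.89
Smallest n: bronze with n = 1.72.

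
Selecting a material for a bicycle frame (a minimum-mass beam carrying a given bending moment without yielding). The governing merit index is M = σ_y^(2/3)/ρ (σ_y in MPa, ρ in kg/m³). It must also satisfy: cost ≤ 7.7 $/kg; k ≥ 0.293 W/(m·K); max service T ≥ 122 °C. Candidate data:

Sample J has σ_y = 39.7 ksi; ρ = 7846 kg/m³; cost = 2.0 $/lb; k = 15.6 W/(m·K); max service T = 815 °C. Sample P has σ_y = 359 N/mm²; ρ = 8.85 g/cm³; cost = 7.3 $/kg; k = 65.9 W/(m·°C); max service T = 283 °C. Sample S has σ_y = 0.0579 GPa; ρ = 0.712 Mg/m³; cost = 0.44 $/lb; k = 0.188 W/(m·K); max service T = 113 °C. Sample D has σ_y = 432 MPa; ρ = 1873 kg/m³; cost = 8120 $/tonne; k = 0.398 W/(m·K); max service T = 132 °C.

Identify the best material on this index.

sample P

Screen on constraints: cost ≤ 7.7 $/kg; k ≥ 0.293 W/(m·K); max service T ≥ 122 °C. Survivors: sample J, sample P.
After converting to SI:
  sample J: σ_y = 273.7 MPa, ρ = 7846 kg/m³
  sample P: σ_y = 359.0 MPa, ρ = 8850 kg/m³
  sample P: M = 5.71×10⁻³
  sample J: M = 5.37×10⁻³
Highest index: sample P.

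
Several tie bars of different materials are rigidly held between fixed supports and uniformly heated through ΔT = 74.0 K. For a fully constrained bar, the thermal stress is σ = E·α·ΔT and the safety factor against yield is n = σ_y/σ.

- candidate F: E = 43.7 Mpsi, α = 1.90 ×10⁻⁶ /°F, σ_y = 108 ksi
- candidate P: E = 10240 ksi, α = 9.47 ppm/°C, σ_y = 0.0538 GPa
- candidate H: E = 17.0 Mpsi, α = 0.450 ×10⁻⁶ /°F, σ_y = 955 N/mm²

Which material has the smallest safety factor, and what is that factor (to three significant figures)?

With everything in SI (GPa, ×10⁻⁶/K, MPa):
  candidate F: E = 301.3, α = 3.42, σ_y = 744.6 → σ = 76.3 MPa, n = 9.77
  candidate P: E = 70.60, α = 9.47, σ_y = 53.80 → σ = 49.5 MPa, n = 1.09
  candidate H: E = 117.2, α = 0.810, σ_y = 955.0 → σ = 7.03 MPa, n = 136
Candidate P has the lowest safety factor, n = 1.09.

candidate P, n = 1.09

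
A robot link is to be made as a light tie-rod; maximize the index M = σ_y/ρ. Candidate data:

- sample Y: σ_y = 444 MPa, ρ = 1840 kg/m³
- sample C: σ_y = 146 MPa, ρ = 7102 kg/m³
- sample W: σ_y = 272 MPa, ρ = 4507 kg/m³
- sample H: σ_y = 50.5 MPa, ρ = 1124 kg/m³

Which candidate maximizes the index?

Computing M directly (units already consistent):
  sample Y: M = 241 kN·m/kg
  sample W: M = 60.4 kN·m/kg
  sample H: M = 44.9 kN·m/kg
  sample C: M = 20.6 kN·m/kg
Highest index: sample Y.

sample Y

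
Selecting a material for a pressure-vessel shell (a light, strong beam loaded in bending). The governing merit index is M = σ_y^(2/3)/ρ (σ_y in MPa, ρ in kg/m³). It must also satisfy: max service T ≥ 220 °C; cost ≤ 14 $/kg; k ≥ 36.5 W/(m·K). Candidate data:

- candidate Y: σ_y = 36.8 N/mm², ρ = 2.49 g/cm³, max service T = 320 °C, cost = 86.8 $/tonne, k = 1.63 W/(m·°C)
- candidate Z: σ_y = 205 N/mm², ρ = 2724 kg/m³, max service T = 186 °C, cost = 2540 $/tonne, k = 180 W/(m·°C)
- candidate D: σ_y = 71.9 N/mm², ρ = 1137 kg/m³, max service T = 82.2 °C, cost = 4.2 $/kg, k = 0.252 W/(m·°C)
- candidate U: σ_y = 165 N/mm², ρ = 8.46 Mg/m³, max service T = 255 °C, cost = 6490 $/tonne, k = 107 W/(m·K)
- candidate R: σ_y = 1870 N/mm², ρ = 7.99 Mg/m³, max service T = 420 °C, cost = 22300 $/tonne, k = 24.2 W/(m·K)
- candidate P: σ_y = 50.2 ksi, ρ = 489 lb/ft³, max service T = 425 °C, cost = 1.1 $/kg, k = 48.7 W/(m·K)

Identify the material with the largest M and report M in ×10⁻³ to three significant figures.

Screen on constraints: max service T ≥ 220 °C; cost ≤ 14 $/kg; k ≥ 36.5 W/(m·K). Survivors: candidate U, candidate P.
Normalizing units and computing the index:
  candidate U: σ_y = 165.0 MPa, ρ = 8460 kg/m³
  candidate P: σ_y = 346.1 MPa, ρ = 7833 kg/m³
  candidate P: M = 6.29×10⁻³
  candidate U: M = 3.56×10⁻³
Candidate P ranks first.

candidate P, M = 6.29×10⁻³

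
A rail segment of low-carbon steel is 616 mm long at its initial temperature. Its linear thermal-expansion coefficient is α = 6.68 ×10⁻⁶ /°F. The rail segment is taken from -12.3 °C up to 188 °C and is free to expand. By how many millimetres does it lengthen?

1.48 mm

Convert α: 6.68×10⁻⁶/°F × (9/5) = 12.0×10⁻⁶/K.
ΔT = 188 − (-12.3) = 200.3 K.
ΔL = α·L₀·ΔT = 12.0×10⁻⁶ × 616 mm × 200.3 K = 1.48 mm.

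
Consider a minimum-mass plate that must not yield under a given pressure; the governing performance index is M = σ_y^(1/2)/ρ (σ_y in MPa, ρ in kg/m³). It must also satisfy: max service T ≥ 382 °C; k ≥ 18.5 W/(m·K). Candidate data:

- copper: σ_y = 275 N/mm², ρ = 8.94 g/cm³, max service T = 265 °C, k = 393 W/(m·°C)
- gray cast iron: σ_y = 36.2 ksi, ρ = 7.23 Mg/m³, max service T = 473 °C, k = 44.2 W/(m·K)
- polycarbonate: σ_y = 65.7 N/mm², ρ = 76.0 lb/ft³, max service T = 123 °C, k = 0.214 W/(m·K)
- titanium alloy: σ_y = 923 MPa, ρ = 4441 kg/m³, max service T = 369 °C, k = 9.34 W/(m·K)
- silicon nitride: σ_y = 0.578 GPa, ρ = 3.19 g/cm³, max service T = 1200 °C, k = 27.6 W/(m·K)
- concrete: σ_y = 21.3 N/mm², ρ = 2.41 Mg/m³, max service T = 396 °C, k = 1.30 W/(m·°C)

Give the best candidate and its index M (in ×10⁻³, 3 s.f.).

Screen on constraints: max service T ≥ 382 °C; k ≥ 18.5 W/(m·K). Survivors: gray cast iron, silicon nitride.
After converting to SI:
  gray cast iron: σ_y = 249.6 MPa, ρ = 7230 kg/m³
  silicon nitride: σ_y = 578.0 MPa, ρ = 3190 kg/m³
  silicon nitride: M = 7.54×10⁻³
  gray cast iron: M = 2.19×10⁻³
Highest index: silicon nitride.

silicon nitride, M = 7.54×10⁻³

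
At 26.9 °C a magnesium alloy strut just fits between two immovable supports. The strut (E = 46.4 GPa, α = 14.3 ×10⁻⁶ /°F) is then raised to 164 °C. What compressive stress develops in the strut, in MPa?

164 MPa

α = 14.3×10⁻⁶/°F × 9/5 = 25.7×10⁻⁶/K.
ΔT = 137.1 K. Constrained thermal stress σ = E·α·ΔT = 46.40×10³ MPa × 25.7×10⁻⁶ × 137.1 = 164 MPa (compressive).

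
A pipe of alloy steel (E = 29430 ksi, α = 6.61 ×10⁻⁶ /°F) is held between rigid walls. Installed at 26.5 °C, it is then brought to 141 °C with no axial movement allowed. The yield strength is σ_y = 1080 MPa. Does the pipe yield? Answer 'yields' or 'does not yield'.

E = 29430 ksi = 202.9 GPa.
α = 6.61×10⁻⁶/°F × 9/5 = 11.9×10⁻⁶/K.
ΔT = 114.5 K. Constrained thermal stress σ = E·α·ΔT = 202.9×10³ MPa × 11.9×10⁻⁶ × 114.5 = 276 MPa (compressive).
Compare to σ_y = 1080 MPa: σ < σ_y, so it does not yield.

does not yield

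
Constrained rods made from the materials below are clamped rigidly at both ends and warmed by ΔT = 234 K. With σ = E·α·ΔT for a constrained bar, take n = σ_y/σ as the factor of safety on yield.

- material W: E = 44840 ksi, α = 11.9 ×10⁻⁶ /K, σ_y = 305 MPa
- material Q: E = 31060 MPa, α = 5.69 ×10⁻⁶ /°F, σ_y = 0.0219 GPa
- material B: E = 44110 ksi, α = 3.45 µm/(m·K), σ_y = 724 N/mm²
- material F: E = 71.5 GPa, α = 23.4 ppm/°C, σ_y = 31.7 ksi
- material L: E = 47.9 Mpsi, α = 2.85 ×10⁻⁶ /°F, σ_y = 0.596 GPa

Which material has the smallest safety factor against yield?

material Q

With everything in SI (GPa, ×10⁻⁶/K, MPa):
  material W: E = 309.2, α = 11.9, σ_y = 305.0 → σ = 861 MPa, n = 0.354
  material Q: E = 31.06, α = 10.2, σ_y = 21.90 → σ = 74.4 MPa, n = 0.294
  material B: E = 304.1, α = 3.45, σ_y = 724.0 → σ = 246 MPa, n = 2.95
  material F: E = 71.50, α = 23.4, σ_y = 218.6 → σ = 392 MPa, n = 0.558
  material L: E = 330.3, α = 5.13, σ_y = 596.0 → σ = 396 MPa, n = 1.50
The minimum is material Q at n = 0.294.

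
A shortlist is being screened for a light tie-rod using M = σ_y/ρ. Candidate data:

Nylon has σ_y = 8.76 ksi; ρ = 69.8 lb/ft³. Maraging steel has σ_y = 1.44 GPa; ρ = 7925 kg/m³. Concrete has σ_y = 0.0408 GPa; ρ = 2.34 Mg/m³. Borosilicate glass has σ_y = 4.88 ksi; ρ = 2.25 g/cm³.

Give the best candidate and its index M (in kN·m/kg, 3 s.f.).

maraging steel, M = 182 kN·m/kg

Convert each candidate to consistent units, then evaluate M:
  nylon: σ_y = 60.40 MPa, ρ = 1118 kg/m³
  maraging steel: σ_y = 1440 MPa, ρ = 7925 kg/m³
  concrete: σ_y = 40.80 MPa, ρ = 2340 kg/m³
  borosilicate glass: σ_y = 33.65 MPa, ρ = 2250 kg/m³
  maraging steel: M = 182 kN·m/kg
  nylon: M = 54.0 kN·m/kg
  concrete: M = 17.4 kN·m/kg
  borosilicate glass: M = 15.0 kN·m/kg
Maraging steel ranks first.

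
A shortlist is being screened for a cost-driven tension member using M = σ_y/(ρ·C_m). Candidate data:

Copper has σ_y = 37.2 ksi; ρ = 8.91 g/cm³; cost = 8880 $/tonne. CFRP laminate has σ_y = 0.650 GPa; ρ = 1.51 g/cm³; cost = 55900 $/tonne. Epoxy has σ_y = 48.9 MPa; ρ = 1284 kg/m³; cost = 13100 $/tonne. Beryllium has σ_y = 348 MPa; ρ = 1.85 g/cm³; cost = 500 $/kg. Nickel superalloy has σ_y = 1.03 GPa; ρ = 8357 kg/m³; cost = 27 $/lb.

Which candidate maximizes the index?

CFRP laminate

Normalizing units and computing the index:
  copper: σ_y = 256.5 MPa, ρ = 8910 kg/m³, cost = 8.880 $/kg
  CFRP laminate: σ_y = 650.0 MPa, ρ = 1510 kg/m³, cost = 55.90 $/kg
  epoxy: σ_y = 48.90 MPa, ρ = 1284 kg/m³, cost = 13.10 $/kg
  beryllium: σ_y = 348.0 MPa, ρ = 1850 kg/m³, cost = 500.0 $/kg
  nickel superalloy: σ_y = 1030 MPa, ρ = 8357 kg/m³, cost = 59.52 $/kg
  CFRP laminate: M = 7.70 kN·m per $
  copper: M = 3.24 kN·m per $
  epoxy: M = 2.91 kN·m per $
  nickel superalloy: M = 2.07 kN·m per $
  beryllium: M = 0.376 kN·m per $
Highest index: CFRP laminate.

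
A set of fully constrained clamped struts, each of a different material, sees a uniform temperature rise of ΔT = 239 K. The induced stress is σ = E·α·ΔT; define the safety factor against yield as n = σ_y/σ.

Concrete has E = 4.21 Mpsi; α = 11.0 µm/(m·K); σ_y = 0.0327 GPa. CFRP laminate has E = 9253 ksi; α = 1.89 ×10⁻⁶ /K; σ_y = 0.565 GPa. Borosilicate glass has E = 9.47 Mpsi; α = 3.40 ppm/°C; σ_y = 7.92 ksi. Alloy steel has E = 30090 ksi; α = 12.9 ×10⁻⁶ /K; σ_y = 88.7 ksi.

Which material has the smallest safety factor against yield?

concrete

With everything in SI (GPa, ×10⁻⁶/K, MPa):
  concrete: E = 29.03, α = 11.0, σ_y = 32.70 → σ = 76.3 MPa, n = 0.429
  CFRP laminate: E = 63.80, α = 1.89, σ_y = 565.0 → σ = 28.8 MPa, n = 19.6
  borosilicate glass: E = 65.29, α = 3.40, σ_y = 54.61 → σ = 53.1 MPa, n = 1.03
  alloy steel: E = 207.5, α = 12.9, σ_y = 611.6 → σ = 640 MPa, n = 0.956
The minimum is concrete at n = 0.429.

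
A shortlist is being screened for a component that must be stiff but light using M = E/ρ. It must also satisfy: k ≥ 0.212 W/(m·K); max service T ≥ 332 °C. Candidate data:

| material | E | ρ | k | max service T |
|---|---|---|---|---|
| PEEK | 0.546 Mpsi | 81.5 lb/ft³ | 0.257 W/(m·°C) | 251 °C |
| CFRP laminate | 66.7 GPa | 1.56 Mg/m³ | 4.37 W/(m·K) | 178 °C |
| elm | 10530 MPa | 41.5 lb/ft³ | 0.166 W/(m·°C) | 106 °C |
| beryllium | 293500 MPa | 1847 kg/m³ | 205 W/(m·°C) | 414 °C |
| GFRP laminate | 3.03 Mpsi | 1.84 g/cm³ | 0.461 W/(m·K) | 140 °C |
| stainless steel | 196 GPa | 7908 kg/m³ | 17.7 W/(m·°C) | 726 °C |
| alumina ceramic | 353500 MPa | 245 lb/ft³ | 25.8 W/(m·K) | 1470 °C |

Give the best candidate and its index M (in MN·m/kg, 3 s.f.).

beryllium, M = 159 MN·m/kg

Screen on constraints: k ≥ 0.212 W/(m·K); max service T ≥ 332 °C. Survivors: beryllium, stainless steel, alumina ceramic.
In SI units:
  beryllium: E = 293.5 GPa, ρ = 1847 kg/m³
  stainless steel: E = 196.0 GPa, ρ = 7908 kg/m³
  alumina ceramic: E = 353.5 GPa, ρ = 3925 kg/m³
  beryllium: M = 159 MN·m/kg
  alumina ceramic: M = 90.1 MN·m/kg
  stainless steel: M = 24.8 MN·m/kg
The maximum is for beryllium.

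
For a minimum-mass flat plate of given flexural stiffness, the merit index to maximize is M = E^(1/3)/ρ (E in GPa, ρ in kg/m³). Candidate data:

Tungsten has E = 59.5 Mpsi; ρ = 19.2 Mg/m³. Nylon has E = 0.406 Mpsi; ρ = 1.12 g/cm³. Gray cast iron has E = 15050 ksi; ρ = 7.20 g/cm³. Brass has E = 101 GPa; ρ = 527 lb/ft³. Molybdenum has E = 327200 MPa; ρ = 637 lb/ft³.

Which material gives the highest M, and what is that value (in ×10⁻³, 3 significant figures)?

nylon, M = 1.26×10⁻³

In SI units:
  tungsten: E = 410.2 GPa, ρ = 19200 kg/m³
  nylon: E = 2.799 GPa, ρ = 1120 kg/m³
  gray cast iron: E = 103.8 GPa, ρ = 7200 kg/m³
  brass: E = 101.0 GPa, ρ = 8442 kg/m³
  molybdenum: E = 327.2 GPa, ρ = 10200 kg/m³
  nylon: M = 1.26×10⁻³
  molybdenum: M = 0.675×10⁻³
  gray cast iron: M = 0.653×10⁻³
  brass: M = 0.552×10⁻³
  tungsten: M = 0.387×10⁻³
Nylon ranks first.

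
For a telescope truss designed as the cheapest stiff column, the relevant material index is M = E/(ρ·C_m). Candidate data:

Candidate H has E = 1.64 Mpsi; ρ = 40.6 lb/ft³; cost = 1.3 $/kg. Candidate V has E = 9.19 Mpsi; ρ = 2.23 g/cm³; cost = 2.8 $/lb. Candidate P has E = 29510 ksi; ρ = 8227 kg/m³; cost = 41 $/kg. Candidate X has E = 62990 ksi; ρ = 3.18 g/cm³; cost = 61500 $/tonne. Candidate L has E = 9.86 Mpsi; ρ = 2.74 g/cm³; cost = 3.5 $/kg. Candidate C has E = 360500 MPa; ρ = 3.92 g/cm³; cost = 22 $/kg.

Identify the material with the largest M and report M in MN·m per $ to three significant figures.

candidate H, M = 13.4 MN·m per $

Putting every candidate on a common basis:
  candidate H: E = 11.31 GPa, ρ = 650.3 kg/m³, cost = 1.300 $/kg
  candidate V: E = 63.36 GPa, ρ = 2230 kg/m³, cost = 6.173 $/kg
  candidate P: E = 203.5 GPa, ρ = 8227 kg/m³, cost = 41.00 $/kg
  candidate X: E = 434.3 GPa, ρ = 3180 kg/m³, cost = 61.50 $/kg
  candidate L: E = 67.98 GPa, ρ = 2740 kg/m³, cost = 3.500 $/kg
  candidate C: E = 360.5 GPa, ρ = 3920 kg/m³, cost = 22.00 $/kg
  candidate H: M = 13.4 MN·m per $
  candidate L: M = 7.09 MN·m per $
  candidate V: M = 4.60 MN·m per $
  candidate C: M = 4.18 MN·m per $
  candidate X: M = 2.22 MN·m per $
  candidate P: M = 0.603 MN·m per $
Candidate H has the largest M.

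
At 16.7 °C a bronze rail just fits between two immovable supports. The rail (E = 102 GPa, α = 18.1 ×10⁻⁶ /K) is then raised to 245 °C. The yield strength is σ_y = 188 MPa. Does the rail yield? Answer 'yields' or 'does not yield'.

yields

ΔT = 228.3 K. Constrained thermal stress σ = E·α·ΔT = 102.0×10³ MPa × 18.1×10⁻⁶ × 228.3 = 421 MPa (compressive).
Compare to σ_y = 188 MPa: σ ≥ σ_y, so it yields.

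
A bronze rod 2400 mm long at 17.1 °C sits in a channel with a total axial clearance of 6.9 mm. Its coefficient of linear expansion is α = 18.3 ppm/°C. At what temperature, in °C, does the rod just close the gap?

174 °C

α·L₀·ΔT = 6.9 mm ⇒ ΔT = 6.9 / (18.3×10⁻⁶ × 2400.0) = 157.1 K.
T = 17.1 + 157.1 = 174.2 °C.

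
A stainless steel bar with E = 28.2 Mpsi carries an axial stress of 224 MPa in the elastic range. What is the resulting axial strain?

1.15×10⁻³

E = 28.2 Mpsi = 194.4 GPa = 194400 MPa.
ε = σ/E = 224 / 194400 = 1.15×10⁻³.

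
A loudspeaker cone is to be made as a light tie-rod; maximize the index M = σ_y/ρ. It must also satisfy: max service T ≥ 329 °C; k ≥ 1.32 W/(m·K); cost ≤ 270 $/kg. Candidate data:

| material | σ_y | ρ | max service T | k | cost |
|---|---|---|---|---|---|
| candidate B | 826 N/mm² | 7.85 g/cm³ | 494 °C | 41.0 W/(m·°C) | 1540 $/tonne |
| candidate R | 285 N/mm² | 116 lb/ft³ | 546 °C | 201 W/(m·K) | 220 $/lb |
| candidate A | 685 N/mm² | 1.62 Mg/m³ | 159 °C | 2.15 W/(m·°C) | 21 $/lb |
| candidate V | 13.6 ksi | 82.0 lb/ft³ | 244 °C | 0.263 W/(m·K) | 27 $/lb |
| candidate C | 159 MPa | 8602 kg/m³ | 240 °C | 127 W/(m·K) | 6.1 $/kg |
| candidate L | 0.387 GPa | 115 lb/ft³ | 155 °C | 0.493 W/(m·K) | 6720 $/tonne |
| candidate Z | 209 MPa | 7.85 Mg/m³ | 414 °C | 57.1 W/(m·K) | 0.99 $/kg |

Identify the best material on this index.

candidate B

Screen on constraints: max service T ≥ 329 °C; k ≥ 1.32 W/(m·K); cost ≤ 270 $/kg. Survivors: candidate B, candidate Z.
Normalizing units and computing the index:
  candidate B: σ_y = 826.0 MPa, ρ = 7850 kg/m³
  candidate Z: σ_y = 209.0 MPa, ρ = 7850 kg/m³
  candidate B: M = 105 kN·m/kg
  candidate Z: M = 26.6 kN·m/kg
Candidate B ranks first.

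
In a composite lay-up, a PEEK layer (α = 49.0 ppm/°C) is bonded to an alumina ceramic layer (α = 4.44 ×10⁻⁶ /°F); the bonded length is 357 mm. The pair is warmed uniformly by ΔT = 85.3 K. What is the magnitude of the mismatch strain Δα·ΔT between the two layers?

3.50×10⁻³

alumina ceramic: α = 4.44×10⁻⁶/°F × 9/5 = 7.99×10⁻⁶/K.
Δα = |49.0 − 7.99|×10⁻⁶/K = 41.0×10⁻⁶/K.
Mismatch strain = Δα·ΔT = 41.0×10⁻⁶ × 85.3 = 3.50×10⁻³.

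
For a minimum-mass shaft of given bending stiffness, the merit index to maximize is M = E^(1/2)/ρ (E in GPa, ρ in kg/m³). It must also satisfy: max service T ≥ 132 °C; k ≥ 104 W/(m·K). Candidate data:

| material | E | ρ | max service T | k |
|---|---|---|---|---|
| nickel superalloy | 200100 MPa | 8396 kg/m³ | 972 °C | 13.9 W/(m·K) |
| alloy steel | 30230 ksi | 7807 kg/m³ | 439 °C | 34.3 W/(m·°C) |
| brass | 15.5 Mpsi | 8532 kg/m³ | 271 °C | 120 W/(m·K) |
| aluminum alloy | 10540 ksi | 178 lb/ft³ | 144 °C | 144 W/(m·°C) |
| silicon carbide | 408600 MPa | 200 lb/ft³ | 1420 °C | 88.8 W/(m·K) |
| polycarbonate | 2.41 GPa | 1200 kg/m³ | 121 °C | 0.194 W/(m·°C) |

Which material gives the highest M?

Screen on constraints: max service T ≥ 132 °C; k ≥ 104 W/(m·K). Survivors: brass, aluminum alloy.
After converting to SI:
  brass: E = 106.9 GPa, ρ = 8532 kg/m³
  aluminum alloy: E = 72.67 GPa, ρ = 2851 kg/m³
  aluminum alloy: M = 2.99×10⁻³
  brass: M = 1.21×10⁻³
Highest index: aluminum alloy.

aluminum alloy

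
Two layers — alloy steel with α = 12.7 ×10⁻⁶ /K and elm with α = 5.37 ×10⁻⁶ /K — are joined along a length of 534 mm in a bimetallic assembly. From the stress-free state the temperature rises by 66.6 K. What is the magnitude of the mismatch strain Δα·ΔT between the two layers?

Δα = |12.7 − 5.37|×10⁻⁶/K = 7.33×10⁻⁶/K.
Mismatch strain = Δα·ΔT = 7.33×10⁻⁶ × 66.6 = 4.88×10⁻⁴.

4.88×10⁻⁴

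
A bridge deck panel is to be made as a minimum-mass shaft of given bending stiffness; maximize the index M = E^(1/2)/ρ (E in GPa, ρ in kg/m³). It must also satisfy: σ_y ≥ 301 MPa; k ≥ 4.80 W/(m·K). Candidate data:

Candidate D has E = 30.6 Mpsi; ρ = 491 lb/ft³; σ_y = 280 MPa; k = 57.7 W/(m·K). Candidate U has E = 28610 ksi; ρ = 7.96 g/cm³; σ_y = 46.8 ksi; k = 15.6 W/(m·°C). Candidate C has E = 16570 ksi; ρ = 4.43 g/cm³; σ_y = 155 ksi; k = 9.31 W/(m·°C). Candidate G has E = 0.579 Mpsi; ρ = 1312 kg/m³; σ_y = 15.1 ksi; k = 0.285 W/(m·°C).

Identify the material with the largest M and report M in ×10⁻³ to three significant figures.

Screen on constraints: σ_y ≥ 301 MPa; k ≥ 4.80 W/(m·K). Survivors: candidate U, candidate C.
Putting every candidate on a common basis:
  candidate U: E = 197.3 GPa, ρ = 7960 kg/m³
  candidate C: E = 114.2 GPa, ρ = 4430 kg/m³
  candidate C: M = 2.41×10⁻³
  candidate U: M = 1.76×10⁻³
Highest index: candidate C.

candidate C, M = 2.41×10⁻³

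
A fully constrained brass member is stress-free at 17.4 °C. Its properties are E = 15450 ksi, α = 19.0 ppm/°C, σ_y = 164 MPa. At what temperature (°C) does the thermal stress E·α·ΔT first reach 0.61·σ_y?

66.8 °C

E = 15450 ksi = 106.5 GPa.
E·α·ΔT = 100.0 MPa ⇒ ΔT = 100.0 / (106.5×10³ × 19.0×10⁻⁶) = 49.43 K.
T = 17.4 + 49.43 = 66.83 °C.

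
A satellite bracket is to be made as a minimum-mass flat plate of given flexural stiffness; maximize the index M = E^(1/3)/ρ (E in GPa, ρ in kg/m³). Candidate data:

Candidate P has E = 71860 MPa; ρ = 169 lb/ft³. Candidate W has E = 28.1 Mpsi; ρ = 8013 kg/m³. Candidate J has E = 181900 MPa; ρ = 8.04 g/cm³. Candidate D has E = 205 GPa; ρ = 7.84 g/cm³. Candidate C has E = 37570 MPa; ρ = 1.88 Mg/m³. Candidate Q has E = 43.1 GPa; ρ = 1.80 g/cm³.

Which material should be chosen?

Normalizing units and computing the index:
  candidate P: E = 71.86 GPa, ρ = 2707 kg/m³
  candidate W: E = 193.7 GPa, ρ = 8013 kg/m³
  candidate J: E = 181.9 GPa, ρ = 8040 kg/m³
  candidate D: E = 205.0 GPa, ρ = 7840 kg/m³
  candidate C: E = 37.57 GPa, ρ = 1880 kg/m³
  candidate Q: E = 43.10 GPa, ρ = 1800 kg/m³
  candidate Q: M = 1.95×10⁻³
  candidate C: M = 1.78×10⁻³
  candidate P: M = 1.54×10⁻³
  candidate D: M = 0.752×10⁻³
  candidate W: M = 0.722×10⁻³
  candidate J: M = 0.705×10⁻³
Candidate Q has the largest M.

candidate Q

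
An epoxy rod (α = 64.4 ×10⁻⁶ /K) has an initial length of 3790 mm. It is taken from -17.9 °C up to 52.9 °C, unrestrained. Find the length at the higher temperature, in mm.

3807.3 mm

ΔT = 52.9 − (-17.9) = 70.80 K.
ΔL = α·L₀·ΔT = 64.4×10⁻⁶ × 3790 mm × 70.80 K = 17.3 mm.
L = L₀ + ΔL = 3790 + 17.3 = 3807.3 mm.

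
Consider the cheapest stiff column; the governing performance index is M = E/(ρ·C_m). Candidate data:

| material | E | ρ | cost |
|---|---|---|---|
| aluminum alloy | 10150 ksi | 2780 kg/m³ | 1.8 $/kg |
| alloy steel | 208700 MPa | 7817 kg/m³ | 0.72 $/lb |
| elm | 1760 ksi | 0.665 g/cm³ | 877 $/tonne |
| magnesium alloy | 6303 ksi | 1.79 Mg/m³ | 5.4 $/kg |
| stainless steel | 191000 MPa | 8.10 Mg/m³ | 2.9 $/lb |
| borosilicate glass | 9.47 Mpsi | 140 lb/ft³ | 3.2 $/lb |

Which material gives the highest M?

elm

After converting to SI:
  aluminum alloy: E = 69.98 GPa, ρ = 2780 kg/m³, cost = 1.800 $/kg
  alloy steel: E = 208.7 GPa, ρ = 7817 kg/m³, cost = 1.587 $/kg
  elm: E = 12.13 GPa, ρ = 665.0 kg/m³, cost = 0.8770 $/kg
  magnesium alloy: E = 43.46 GPa, ρ = 1790 kg/m³, cost = 5.400 $/kg
  stainless steel: E = 191.0 GPa, ρ = 8100 kg/m³, cost = 6.393 $/kg
  borosilicate glass: E = 65.29 GPa, ρ = 2243 kg/m³, cost = 7.055 $/kg
  elm: M = 20.8 MN·m per $
  alloy steel: M = 16.8 MN·m per $
  aluminum alloy: M = 14.0 MN·m per $
  magnesium alloy: M = 4.50 MN·m per $
  borosilicate glass: M = 4.13 MN·m per $
  stainless steel: M = 3.69 MN·m per $
Highest index: elm.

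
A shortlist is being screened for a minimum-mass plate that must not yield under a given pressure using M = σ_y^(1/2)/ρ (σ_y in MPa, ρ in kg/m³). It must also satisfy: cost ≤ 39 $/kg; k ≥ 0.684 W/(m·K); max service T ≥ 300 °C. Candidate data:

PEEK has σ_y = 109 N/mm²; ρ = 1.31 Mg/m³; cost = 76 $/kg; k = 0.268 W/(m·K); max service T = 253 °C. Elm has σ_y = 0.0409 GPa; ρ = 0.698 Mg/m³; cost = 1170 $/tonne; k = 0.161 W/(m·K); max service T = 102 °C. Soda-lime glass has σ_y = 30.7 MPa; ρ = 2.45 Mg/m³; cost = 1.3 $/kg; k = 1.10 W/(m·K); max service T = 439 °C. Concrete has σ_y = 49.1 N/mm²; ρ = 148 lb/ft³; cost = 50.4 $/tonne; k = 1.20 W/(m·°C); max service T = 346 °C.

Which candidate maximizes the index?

concrete

Screen on constraints: cost ≤ 39 $/kg; k ≥ 0.684 W/(m·K); max service T ≥ 300 °C. Survivors: soda-lime glass, concrete.
After converting to SI:
  soda-lime glass: σ_y = 30.70 MPa, ρ = 2450 kg/m³
  concrete: σ_y = 49.10 MPa, ρ = 2371 kg/m³
  concrete: M = 2.96×10⁻³
  soda-lime glass: M = 2.26×10⁻³
Concrete ranks first.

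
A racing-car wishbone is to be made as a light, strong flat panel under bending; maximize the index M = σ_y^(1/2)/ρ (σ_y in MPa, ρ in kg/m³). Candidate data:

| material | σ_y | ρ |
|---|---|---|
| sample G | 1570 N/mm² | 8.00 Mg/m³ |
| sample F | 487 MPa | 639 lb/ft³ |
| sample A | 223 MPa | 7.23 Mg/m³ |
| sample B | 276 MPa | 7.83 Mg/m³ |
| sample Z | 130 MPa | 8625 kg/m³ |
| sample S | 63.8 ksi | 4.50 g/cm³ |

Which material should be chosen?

sample G

Normalizing units and computing the index:
  sample G: σ_y = 1570 MPa, ρ = 8000 kg/m³
  sample F: σ_y = 487.0 MPa, ρ = 10240 kg/m³
  sample A: σ_y = 223.0 MPa, ρ = 7230 kg/m³
  sample B: σ_y = 276.0 MPa, ρ = 7830 kg/m³
  sample Z: σ_y = 130.0 MPa, ρ = 8625 kg/m³
  sample S: σ_y = 439.9 MPa, ρ = 4500 kg/m³
  sample G: M = 4.95×10⁻³
  sample S: M = 4.66×10⁻³
  sample F: M = 2.16×10⁻³
  sample B: M = 2.12×10⁻³
  sample A: M = 2.07×10⁻³
  sample Z: M = 1.32×10⁻³
Highest index: sample G.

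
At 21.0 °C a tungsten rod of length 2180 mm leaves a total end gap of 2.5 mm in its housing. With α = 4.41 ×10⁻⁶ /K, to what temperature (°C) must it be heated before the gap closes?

281 °C

α·L₀·ΔT = 2.5 mm ⇒ ΔT = 2.5 / (4.41×10⁻⁶ × 2180.0) = 260.0 K.
T = 21.0 + 260.0 = 281.0 °C.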